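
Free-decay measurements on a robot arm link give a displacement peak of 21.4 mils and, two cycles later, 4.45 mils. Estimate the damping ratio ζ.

Logarithmic decrement δ = (1/n)·ln(x₀/x_n) = (1/2)·ln(21.4/4.45) = (1/2)·ln(4.809) = 0.7852.
ζ = δ/√(4π² + δ²) = 0.7852/√(39.48 + 0.617) = 0.7852/6.332 = 0.1240.

0.124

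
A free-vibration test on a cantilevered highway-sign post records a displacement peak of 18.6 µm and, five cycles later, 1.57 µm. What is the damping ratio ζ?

0.0784

Logarithmic decrement δ = (1/n)·ln(x₀/x_n) = (1/5)·ln(18.6/1.57) = (1/5)·ln(11.85) = 0.4944.
ζ = δ/√(4π² + δ²) = 0.4944/√(39.48 + 0.244) = 0.4944/6.303 = 0.07845.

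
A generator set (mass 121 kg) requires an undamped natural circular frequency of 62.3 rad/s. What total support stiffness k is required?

470000 N/m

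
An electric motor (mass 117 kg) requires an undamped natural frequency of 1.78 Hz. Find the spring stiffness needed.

ω_n = 2πf_n = 2π × 1.78 = 11.18 rad/s.
k = m·ω_n² = 117 × 11.18² = 117 × 125.1 = 14630 N/m.

14600 N/m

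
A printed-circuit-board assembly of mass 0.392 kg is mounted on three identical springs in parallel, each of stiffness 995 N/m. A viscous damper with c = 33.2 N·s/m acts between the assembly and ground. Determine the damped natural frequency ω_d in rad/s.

76.3 rad/s

Parallel springs add: k_eq = 3 × 995 = 2985 N/m.
ω_n = √(k_eq/m) = √(2985/0.392) = 87.26 rad/s.
Critical damping c_c = 2√(k_eq·m) = 2√(2985 × 0.392) = 68.41 N·s/m, so ζ = c/c_c = 33.2/68.41 = 0.4853.
ω_d = ω_n√(1 − ζ²) = 87.26 × √(1 − 0.235) = 76.30 rad/s.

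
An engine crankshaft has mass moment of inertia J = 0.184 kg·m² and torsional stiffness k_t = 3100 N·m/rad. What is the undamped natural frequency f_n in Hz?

ω_n = √(k_t/J) = √(3100/0.184) = √16850 = 129.8 rad/s.
f_n = ω_n/(2π) = 129.8/6.283 = 20.66 Hz.

20.7 Hz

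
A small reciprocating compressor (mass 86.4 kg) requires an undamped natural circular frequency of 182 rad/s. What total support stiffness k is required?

2860000 N/m

k = m·ω_n² = 86.4 × 182.0² = 86.4 × 33120 = 2862000 N/m.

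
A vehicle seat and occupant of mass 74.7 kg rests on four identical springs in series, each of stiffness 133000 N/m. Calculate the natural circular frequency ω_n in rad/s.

21.1 rad/s

Series springs: 1/k_eq = 4/133000, so k_eq = 133000/4 = 33250 N/m.
ω_n = √(k_eq/m) = √(33250/74.7) = √445.1 = 21.10 rad/s.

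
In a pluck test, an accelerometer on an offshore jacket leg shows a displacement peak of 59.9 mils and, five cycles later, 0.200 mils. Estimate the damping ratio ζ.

Logarithmic decrement δ = (1/n)·ln(x₀/x_n) = (1/5)·ln(59.9/0.200) = (1/5)·ln(299.5) = 1.140.
ζ = δ/√(4π² + δ²) = 1.140/√(39.48 + 1.30) = 1.140/6.386 = 0.1786.

0.179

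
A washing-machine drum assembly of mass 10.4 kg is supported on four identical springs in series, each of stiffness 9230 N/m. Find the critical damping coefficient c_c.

310 N·s/m

Series springs: 1/k_eq = 4/9230, so k_eq = 9230/4 = 2308 N/m.
c_c = 2√(k_eq·m) = 2√(2308 × 10.4) = 2 × 154.9 = 309.8 N·s/m.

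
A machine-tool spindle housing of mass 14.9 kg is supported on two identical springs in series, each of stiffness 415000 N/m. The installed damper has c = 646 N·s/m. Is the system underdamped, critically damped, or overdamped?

Series springs: 1/k_eq = 2/415000, so k_eq = 415000/2 = 207500 N/m.
c_c = 2√(k_eq·m) = 3517 N·s/m; ζ = c/c_c = 646/3517 = 0.184.
Since ζ < 1 the system is underdamped.

underdamped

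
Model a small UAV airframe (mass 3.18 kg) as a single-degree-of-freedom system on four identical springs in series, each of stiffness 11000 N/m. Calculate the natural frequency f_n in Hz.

Series springs: 1/k_eq = 4/11000, so k_eq = 11000/4 = 2750 N/m.
ω_n = √(k_eq/m) = √(2750/3.18) = √864.8 = 29.41 rad/s.
f_n = ω_n/(2π) = 29.41/6.283 = 4.680 Hz.

4.68 Hz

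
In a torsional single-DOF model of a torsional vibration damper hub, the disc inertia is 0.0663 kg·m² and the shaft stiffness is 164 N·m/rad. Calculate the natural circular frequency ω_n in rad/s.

ω_n = √(k_t/J) = √(164/0.0663) = √2474 = 49.74 rad/s.

49.7 rad/s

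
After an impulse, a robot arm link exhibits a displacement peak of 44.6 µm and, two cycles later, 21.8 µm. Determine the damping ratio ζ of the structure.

0.0569

Logarithmic decrement δ = (1/n)·ln(x₀/x_n) = (1/2)·ln(44.6/21.8) = (1/2)·ln(2.046) = 0.3579.
ζ = δ/√(4π² + δ²) = 0.3579/√(39.48 + 0.128) = 0.3579/6.293 = 0.05687.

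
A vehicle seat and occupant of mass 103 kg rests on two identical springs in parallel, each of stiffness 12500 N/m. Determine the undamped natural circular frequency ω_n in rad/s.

Parallel springs add: k_eq = 2 × 12500 = 25000 N/m.
ω_n = √(k_eq/m) = √(25000/103) = √242.7 = 15.58 rad/s.

15.6 rad/s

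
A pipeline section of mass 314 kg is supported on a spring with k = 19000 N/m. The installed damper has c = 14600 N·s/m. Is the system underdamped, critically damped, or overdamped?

overdamped

c_c = 2√(k·m) = 4885 N·s/m; ζ = c/c_c = 14600/4885 = 2.99.
Since ζ > 1 the system is overdamped.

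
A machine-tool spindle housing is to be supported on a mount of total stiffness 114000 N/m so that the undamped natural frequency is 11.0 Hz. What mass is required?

ω_n = 2πf_n = 2π × 11.0 = 69.12 rad/s.
m = k/ω_n² = 114000/69.12² = 114000/4777 = 23.86 kg.

23.9 kg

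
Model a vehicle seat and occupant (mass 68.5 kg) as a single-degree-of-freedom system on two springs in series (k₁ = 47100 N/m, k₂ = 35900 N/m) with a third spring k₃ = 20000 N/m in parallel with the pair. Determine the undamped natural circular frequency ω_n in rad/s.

24.3 rad/s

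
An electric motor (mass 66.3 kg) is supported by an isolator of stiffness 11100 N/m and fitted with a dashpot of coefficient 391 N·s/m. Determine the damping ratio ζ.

0.228

ω_n = √(k/m) = √(11100/66.3) = 12.94 rad/s.
Critical damping c_c = 2√(k·m) = 2√(11100 × 66.3) = 1716 N·s/m, so ζ = c/c_c = 391/1716 = 0.2279.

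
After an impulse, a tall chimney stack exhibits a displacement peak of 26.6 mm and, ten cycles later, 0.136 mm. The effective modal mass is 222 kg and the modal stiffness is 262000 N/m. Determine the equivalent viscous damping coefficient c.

Logarithmic decrement δ = (1/n)·ln(x₀/x_n) = (1/10)·ln(26.6/0.136) = (1/10)·ln(195.6) = 0.5276.
ζ = δ/√(4π² + δ²) = 0.5276/√(39.48 + 0.278) = 0.5276/6.305 = 0.08368.
c = ζ · 2√(km) = 0.08368 × 2√(262000 × 222) = 0.08368 × 15250 = 1276 N·s/m.

1280 N·s/m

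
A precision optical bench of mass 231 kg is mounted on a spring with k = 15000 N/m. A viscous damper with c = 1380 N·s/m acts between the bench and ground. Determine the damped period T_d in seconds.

ω_n = √(k/m) = √(15000/231) = 8.058 rad/s.
Critical damping c_c = 2√(k·m) = 2√(15000 × 231) = 3723 N·s/m, so ζ = c/c_c = 1380/3723 = 0.3707.
ω_d = ω_n√(1 − ζ²) = 8.058 × √(1 − 0.137) = 7.484 rad/s.
T_d = 2π/ω_d = 0.8395 s.

0.840 s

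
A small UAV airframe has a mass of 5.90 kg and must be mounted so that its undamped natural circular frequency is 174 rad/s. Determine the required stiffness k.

179000 N/m

k = m·ω_n² = 5.90 × 174.0² = 5.90 × 30280 = 178600 N/m.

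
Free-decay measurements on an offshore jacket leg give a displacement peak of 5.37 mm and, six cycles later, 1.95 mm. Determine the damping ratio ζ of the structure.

0.0269

Logarithmic decrement δ = (1/n)·ln(x₀/x_n) = (1/6)·ln(5.37/1.95) = (1/6)·ln(2.754) = 0.1688.
ζ = δ/√(4π² + δ²) = 0.1688/√(39.48 + 0.0285) = 0.1688/6.285 = 0.02686.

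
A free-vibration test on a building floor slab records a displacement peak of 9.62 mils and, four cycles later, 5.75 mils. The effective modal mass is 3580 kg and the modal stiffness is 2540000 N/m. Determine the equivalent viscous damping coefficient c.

Logarithmic decrement δ = (1/n)·ln(x₀/x_n) = (1/4)·ln(9.62/5.75) = (1/4)·ln(1.673) = 0.1287.
ζ = δ/√(4π² + δ²) = 0.1287/√(39.48 + 0.0166) = 0.1287/6.285 = 0.02047.
c = ζ · 2√(km) = 0.02047 × 2√(2540000 × 3580) = 0.02047 × 190700 = 3904 N·s/m.

3900 N·s/m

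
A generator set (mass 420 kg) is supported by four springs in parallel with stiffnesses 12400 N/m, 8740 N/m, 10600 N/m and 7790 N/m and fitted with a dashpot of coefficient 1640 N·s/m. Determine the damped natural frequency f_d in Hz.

Parallel springs add: k_eq = 12400 + 8740 + 10600 + 7790 = 39530 N/m.
ω_n = √(k_eq/m) = √(39530/420) = 9.701 rad/s.
Critical damping c_c = 2√(k_eq·m) = 2√(39530 × 420) = 8149 N·s/m, so ζ = c/c_c = 1640/8149 = 0.2012.
ω_d = ω_n√(1 − ζ²) = 9.701 × √(1 − 0.0405) = 9.503 rad/s.
f_d = ω_d/(2π) = 1.512 Hz.

1.51 Hz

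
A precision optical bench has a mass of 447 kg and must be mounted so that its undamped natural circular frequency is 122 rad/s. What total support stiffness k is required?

k = m·ω_n² = 447 × 122.0² = 447 × 14880 = 6653000 N/m.

6650000 N/m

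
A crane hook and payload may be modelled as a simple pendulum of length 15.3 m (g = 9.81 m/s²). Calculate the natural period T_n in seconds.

7.85 s

For a simple pendulum ω_n = √(g/L) = √(9.81/15.3) = √0.6412 = 0.8007 rad/s.
T_n = 2π/ω_n = 6.283/0.8007 = 7.847 s.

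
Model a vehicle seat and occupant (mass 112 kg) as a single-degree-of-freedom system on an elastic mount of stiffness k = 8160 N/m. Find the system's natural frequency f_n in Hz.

1.36 Hz

ω_n = √(k/m) = √(8160/112) = √72.86 = 8.536 rad/s.
f_n = ω_n/(2π) = 8.536/6.283 = 1.358 Hz.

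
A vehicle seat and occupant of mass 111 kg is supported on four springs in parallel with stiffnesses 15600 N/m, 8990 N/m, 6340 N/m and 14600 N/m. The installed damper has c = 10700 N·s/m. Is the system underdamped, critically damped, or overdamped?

Parallel springs add: k_eq = 15600 + 8990 + 6340 + 14600 = 45530 N/m.
c_c = 2√(k_eq·m) = 4496 N·s/m; ζ = c/c_c = 10700/4496 = 2.38.
Since ζ > 1 the system is overdamped.

overdamped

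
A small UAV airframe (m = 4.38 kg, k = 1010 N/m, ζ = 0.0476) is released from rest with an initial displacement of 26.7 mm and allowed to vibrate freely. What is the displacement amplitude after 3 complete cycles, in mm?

10.9 mm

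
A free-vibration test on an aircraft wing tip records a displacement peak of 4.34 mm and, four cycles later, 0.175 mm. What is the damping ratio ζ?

0.127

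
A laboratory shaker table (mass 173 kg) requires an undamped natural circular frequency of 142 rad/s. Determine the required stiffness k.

k = m·ω_n² = 173 × 142.0² = 173 × 20160 = 3488000 N/m.

3490000 N/m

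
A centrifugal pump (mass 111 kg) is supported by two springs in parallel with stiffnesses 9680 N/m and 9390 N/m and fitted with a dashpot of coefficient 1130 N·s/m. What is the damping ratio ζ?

Parallel springs add: k_eq = 9680 + 9390 = 19070 N/m.
ω_n = √(k_eq/m) = √(19070/111) = 13.11 rad/s.
Critical damping c_c = 2√(k_eq·m) = 2√(19070 × 111) = 2910 N·s/m, so ζ = c/c_c = 1130/2910 = 0.3883.

0.388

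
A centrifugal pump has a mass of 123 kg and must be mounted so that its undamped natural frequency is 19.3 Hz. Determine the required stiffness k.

ω_n = 2πf_n = 2π × 19.3 = 121.3 rad/s.
k = m·ω_n² = 123 × 121.3² = 123 × 14710 = 1809000 N/m.

1810000 N/m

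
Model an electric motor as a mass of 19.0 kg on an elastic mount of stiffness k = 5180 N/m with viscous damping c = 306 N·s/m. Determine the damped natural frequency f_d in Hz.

2.29 Hz

ω_n = √(k/m) = √(5180/19.0) = 16.51 rad/s.
Critical damping c_c = 2√(k·m) = 2√(5180 × 19.0) = 627.4 N·s/m, so ζ = c/c_c = 306/627.4 = 0.4877.
ω_d = ω_n√(1 − ζ²) = 16.51 × √(1 − 0.238) = 14.41 rad/s.
f_d = ω_d/(2π) = 2.294 Hz.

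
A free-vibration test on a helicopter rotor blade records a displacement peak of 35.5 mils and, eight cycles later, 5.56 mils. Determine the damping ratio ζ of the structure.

Logarithmic decrement δ = (1/n)·ln(x₀/x_n) = (1/8)·ln(35.5/5.56) = (1/8)·ln(6.385) = 0.2317.
ζ = δ/√(4π² + δ²) = 0.2317/√(39.48 + 0.0537) = 0.2317/6.287 = 0.03686.

0.0369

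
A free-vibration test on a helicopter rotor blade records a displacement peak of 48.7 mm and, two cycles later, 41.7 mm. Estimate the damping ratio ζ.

0.0123

Logarithmic decrement δ = (1/n)·ln(x₀/x_n) = (1/2)·ln(48.7/41.7) = (1/2)·ln(1.168) = 0.07759.
ζ = δ/√(4π² + δ²) = 0.07759/√(39.48 + 0.00602) = 0.07759/6.284 = 0.01235.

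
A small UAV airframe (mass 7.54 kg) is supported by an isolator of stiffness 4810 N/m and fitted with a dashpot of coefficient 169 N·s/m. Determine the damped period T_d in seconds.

ω_n = √(k/m) = √(4810/7.54) = 25.26 rad/s.
Critical damping c_c = 2√(k·m) = 2√(4810 × 7.54) = 380.9 N·s/m, so ζ = c/c_c = 169/380.9 = 0.4437.
ω_d = ω_n√(1 − ζ²) = 25.26 × √(1 − 0.197) = 22.63 rad/s.
T_d = 2π/ω_d = 0.2776 s.

0.278 s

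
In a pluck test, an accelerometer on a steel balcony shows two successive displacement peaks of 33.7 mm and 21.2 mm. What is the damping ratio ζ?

0.0736

Logarithmic decrement δ = (1/n)·ln(x₀/x_n) = (1/1)·ln(33.7/21.2) = (1/1)·ln(1.590) = 0.4635.
ζ = δ/√(4π² + δ²) = 0.4635/√(39.48 + 0.215) = 0.4635/6.300 = 0.07357.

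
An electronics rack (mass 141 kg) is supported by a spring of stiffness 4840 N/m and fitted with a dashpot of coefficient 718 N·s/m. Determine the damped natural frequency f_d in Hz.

ω_n = √(k/m) = √(4840/141) = 5.859 rad/s.
Critical damping c_c = 2√(k·m) = 2√(4840 × 141) = 1652 N·s/m, so ζ = c/c_c = 718/1652 = 0.4346.
ω_d = ω_n√(1 − ζ²) = 5.859 × √(1 − 0.189) = 5.277 rad/s.
f_d = ω_d/(2π) = 0.8398 Hz.

0.840 Hz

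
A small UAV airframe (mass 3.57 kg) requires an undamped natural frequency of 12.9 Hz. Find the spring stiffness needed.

23500 N/m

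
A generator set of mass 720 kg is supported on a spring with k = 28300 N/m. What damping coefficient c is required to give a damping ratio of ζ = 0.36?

c_c = 2√(k·m) = 2√(28300 × 720) = 9028 N·s/m.
c = ζ·c_c = 0.36 × 9028 = 3250 N·s/m.

3250 N·s/m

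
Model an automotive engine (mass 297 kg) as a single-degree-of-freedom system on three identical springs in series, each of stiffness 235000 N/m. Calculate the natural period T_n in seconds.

Series springs: 1/k_eq = 3/235000, so k_eq = 235000/3 = 78330 N/m.
ω_n = √(k_eq/m) = √(78330/297) = √263.7 = 16.24 rad/s.
T_n = 2π/ω_n = 6.283/16.24 = 0.3869 s.

0.387 s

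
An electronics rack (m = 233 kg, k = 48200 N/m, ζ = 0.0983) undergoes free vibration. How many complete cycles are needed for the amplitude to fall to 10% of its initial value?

4 cycles

Logarithmic decrement δ = 2πζ/√(1 − ζ²) = 2π × 0.09830/√(1 − 0.00966) = 0.6206.
x_n/x₀ = e^(−nδ) ≤ 0.1; take ln: n ≥ ln(1/0.1)/δ = 2.303/0.6206 = 3.710.
So 4 complete cycles are required.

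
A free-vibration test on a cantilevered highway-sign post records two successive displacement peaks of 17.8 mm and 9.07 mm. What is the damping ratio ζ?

0.107

Logarithmic decrement δ = (1/n)·ln(x₀/x_n) = (1/1)·ln(17.8/9.07) = (1/1)·ln(1.963) = 0.6742.
ζ = δ/√(4π² + δ²) = 0.6742/√(39.48 + 0.455) = 0.6742/6.319 = 0.1067.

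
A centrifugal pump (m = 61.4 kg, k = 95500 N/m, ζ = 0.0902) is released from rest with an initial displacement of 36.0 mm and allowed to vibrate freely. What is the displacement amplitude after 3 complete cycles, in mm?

6.53 mm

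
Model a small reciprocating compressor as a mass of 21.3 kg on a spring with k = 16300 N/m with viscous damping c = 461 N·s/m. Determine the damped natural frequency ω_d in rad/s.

ω_n = √(k/m) = √(16300/21.3) = 27.66 rad/s.
Critical damping c_c = 2√(k·m) = 2√(16300 × 21.3) = 1178 N·s/m, so ζ = c/c_c = 461/1178 = 0.3912.
ω_d = ω_n√(1 − ζ²) = 27.66 × √(1 − 0.153) = 25.46 rad/s.

25.5 rad/s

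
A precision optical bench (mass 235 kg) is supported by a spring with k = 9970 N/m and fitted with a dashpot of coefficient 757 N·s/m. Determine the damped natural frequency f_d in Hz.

ω_n = √(k/m) = √(9970/235) = 6.513 rad/s.
Critical damping c_c = 2√(k·m) = 2√(9970 × 235) = 3061 N·s/m, so ζ = c/c_c = 757/3061 = 0.2473.
ω_d = ω_n√(1 − ζ²) = 6.513 × √(1 − 0.0611) = 6.311 rad/s.
f_d = ω_d/(2π) = 1.004 Hz.

1.00 Hz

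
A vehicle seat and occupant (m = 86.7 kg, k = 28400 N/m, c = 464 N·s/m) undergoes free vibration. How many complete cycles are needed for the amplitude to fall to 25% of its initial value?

2 cycles

ζ = c/(2√(km)) = 464/(2√(28400 × 86.7)) = 464/3138 = 0.1478.
Logarithmic decrement δ = 2πζ/√(1 − ζ²) = 2π × 0.1478/√(1 − 0.0219) = 0.9393.
x_n/x₀ = e^(−nδ) ≤ 0.25; take ln: n ≥ ln(1/0.25)/δ = 1.386/0.9393 = 1.476.
So 2 complete cycles are required.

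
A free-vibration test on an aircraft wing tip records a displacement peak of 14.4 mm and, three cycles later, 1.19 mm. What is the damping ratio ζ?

0.131

Logarithmic decrement δ = (1/n)·ln(x₀/x_n) = (1/3)·ln(14.4/1.19) = (1/3)·ln(12.10) = 0.8311.
ζ = δ/√(4π² + δ²) = 0.8311/√(39.48 + 0.691) = 0.8311/6.338 = 0.1311.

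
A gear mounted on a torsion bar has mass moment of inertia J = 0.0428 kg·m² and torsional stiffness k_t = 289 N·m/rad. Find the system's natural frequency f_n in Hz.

13.1 Hz

ω_n = √(k_t/J) = √(289/0.0428) = √6752 = 82.17 rad/s.
f_n = ω_n/(2π) = 82.17/6.283 = 13.08 Hz.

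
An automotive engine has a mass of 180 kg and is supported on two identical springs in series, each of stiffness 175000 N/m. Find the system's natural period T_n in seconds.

0.285 s

Series springs: 1/k_eq = 2/175000, so k_eq = 175000/2 = 87500 N/m.
ω_n = √(k_eq/m) = √(87500/180) = √486.1 = 22.05 rad/s.
T_n = 2π/ω_n = 6.283/22.05 = 0.2850 s.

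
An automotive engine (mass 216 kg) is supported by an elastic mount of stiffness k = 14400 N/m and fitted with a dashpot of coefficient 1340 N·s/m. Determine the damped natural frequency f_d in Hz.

1.20 Hz

ω_n = √(k/m) = √(14400/216) = 8.165 rad/s.
Critical damping c_c = 2√(k·m) = 2√(14400 × 216) = 3527 N·s/m, so ζ = c/c_c = 1340/3527 = 0.3799.
ω_d = ω_n√(1 − ζ²) = 8.165 × √(1 − 0.144) = 7.553 rad/s.
f_d = ω_d/(2π) = 1.202 Hz.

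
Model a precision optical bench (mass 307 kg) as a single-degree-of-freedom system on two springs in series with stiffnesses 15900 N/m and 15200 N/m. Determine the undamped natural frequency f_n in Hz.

0.801 Hz

Series springs: 1/k_eq = 1/15900 + 1/15200 = 0.0001287, so k_eq = 7771 N/m.
ω_n = √(k_eq/m) = √(7771/307) = √25.31 = 5.031 rad/s.
f_n = ω_n/(2π) = 5.031/6.283 = 0.8007 Hz.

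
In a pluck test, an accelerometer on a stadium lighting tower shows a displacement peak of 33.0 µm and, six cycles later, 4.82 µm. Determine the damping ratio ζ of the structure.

Logarithmic decrement δ = (1/n)·ln(x₀/x_n) = (1/6)·ln(33.0/4.82) = (1/6)·ln(6.846) = 0.3206.
ζ = δ/√(4π² + δ²) = 0.3206/√(39.48 + 0.103) = 0.3206/6.291 = 0.05096.

0.0510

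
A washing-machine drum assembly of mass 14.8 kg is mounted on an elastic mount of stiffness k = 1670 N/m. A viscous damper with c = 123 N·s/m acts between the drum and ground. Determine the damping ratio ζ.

0.391

ω_n = √(k/m) = √(1670/14.8) = 10.62 rad/s.
Critical damping c_c = 2√(k·m) = 2√(1670 × 14.8) = 314.4 N·s/m, so ζ = c/c_c = 123/314.4 = 0.3912.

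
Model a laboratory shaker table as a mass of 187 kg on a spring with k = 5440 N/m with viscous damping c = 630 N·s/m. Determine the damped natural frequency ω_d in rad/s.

ω_n = √(k/m) = √(5440/187) = 5.394 rad/s.
Critical damping c_c = 2√(k·m) = 2√(5440 × 187) = 2017 N·s/m, so ζ = c/c_c = 630/2017 = 0.3123.
ω_d = ω_n√(1 − ζ²) = 5.394 × √(1 − 0.0975) = 5.124 rad/s.

5.12 rad/s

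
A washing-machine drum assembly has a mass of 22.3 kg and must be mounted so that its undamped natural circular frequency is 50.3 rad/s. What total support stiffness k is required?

56400 N/m

k = m·ω_n² = 22.3 × 50.30² = 22.3 × 2530 = 56420 N/m.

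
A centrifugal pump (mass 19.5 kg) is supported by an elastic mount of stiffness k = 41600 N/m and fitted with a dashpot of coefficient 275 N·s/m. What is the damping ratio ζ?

0.153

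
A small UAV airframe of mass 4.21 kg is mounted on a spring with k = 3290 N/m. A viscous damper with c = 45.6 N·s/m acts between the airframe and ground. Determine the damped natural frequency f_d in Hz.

4.36 Hz

ω_n = √(k/m) = √(3290/4.21) = 27.95 rad/s.
Critical damping c_c = 2√(k·m) = 2√(3290 × 4.21) = 235.4 N·s/m, so ζ = c/c_c = 45.6/235.4 = 0.1937.
ω_d = ω_n√(1 − ζ²) = 27.95 × √(1 − 0.0375) = 27.43 rad/s.
f_d = ω_d/(2π) = 4.365 Hz.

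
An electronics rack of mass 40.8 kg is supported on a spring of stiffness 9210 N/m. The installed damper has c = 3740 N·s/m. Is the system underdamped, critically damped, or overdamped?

c_c = 2√(k·m) = 1226 N·s/m; ζ = c/c_c = 3740/1226 = 3.05.
Since ζ > 1 the system is overdamped.

overdamped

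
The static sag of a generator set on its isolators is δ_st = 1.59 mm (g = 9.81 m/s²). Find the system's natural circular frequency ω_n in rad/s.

ω_n = √(g/δ_st) = √(9.81/0.00159) = √6170 = 78.55 rad/s.

78.5 rad/s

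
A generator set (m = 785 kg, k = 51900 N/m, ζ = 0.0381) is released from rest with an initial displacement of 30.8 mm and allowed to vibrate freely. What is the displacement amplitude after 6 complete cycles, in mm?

7.32 mm

Logarithmic decrement δ = 2πζ/√(1 − ζ²) = 2π × 0.03810/√(1 − 0.00145) = 0.2396.
After n cycles, x_n/x₀ = e^(−nδ), so x_6 = 30.8 × e^(−6 × 0.2396) = 30.8 × 0.2375 = 7.317 mm.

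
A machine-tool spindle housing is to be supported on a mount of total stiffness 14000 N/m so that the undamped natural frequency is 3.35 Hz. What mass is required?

ω_n = 2πf_n = 2π × 3.35 = 21.05 rad/s.
m = k/ω_n² = 14000/21.05² = 14000/443.0 = 31.60 kg.

31.6 kg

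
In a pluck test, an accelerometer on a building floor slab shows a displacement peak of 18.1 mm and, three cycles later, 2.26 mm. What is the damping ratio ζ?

0.110

Logarithmic decrement δ = (1/n)·ln(x₀/x_n) = (1/3)·ln(18.1/2.26) = (1/3)·ln(8.009) = 0.6935.
ζ = δ/√(4π² + δ²) = 0.6935/√(39.48 + 0.481) = 0.6935/6.321 = 0.1097.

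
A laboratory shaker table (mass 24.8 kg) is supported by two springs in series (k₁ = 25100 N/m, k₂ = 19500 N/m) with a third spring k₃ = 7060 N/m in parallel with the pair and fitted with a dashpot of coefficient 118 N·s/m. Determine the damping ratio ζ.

0.0882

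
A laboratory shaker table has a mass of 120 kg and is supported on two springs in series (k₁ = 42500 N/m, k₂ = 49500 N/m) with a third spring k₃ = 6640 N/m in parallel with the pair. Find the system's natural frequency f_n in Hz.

2.50 Hz

Series pair: k_s = k₁k₂/(k₁+k₂) = (42500)(49500)/(42500 + 49500) = 22870 N/m. In parallel with k₃: k_eq = 22870 + 6640 = 29510 N/m.
ω_n = √(k_eq/m) = √(29510/120) = √245.9 = 15.68 rad/s.
f_n = ω_n/(2π) = 15.68/6.283 = 2.496 Hz.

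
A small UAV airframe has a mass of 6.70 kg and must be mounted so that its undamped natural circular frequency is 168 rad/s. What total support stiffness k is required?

189000 N/m

k = m·ω_n² = 6.70 × 168.0² = 6.70 × 28220 = 189100 N/m.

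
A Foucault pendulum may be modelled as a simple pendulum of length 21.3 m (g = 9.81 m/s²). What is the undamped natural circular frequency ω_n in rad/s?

0.679 rad/s

For a simple pendulum ω_n = √(g/L) = √(9.81/21.3) = √0.4606 = 0.6786 rad/s.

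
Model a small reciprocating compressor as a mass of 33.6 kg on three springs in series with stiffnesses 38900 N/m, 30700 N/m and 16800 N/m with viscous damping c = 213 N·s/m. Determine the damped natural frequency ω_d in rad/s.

Series springs: 1/k_eq = 1/38900 + 1/30700 + 1/16800 = 0.0001178, so k_eq = 8489 N/m.
ω_n = √(k_eq/m) = √(8489/33.6) = 15.89 rad/s.
Critical damping c_c = 2√(k_eq·m) = 2√(8489 × 33.6) = 1068 N·s/m, so ζ = c/c_c = 213/1068 = 0.1994.
ω_d = ω_n√(1 − ζ²) = 15.89 × √(1 − 0.0398) = 15.58 rad/s.

15.6 rad/s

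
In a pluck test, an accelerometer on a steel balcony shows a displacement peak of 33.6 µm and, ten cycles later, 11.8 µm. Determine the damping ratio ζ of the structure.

0.0167

Logarithmic decrement δ = (1/n)·ln(x₀/x_n) = (1/10)·ln(33.6/11.8) = (1/10)·ln(2.847) = 0.1046.
ζ = δ/√(4π² + δ²) = 0.1046/√(39.48 + 0.0110) = 0.1046/6.284 = 0.01665.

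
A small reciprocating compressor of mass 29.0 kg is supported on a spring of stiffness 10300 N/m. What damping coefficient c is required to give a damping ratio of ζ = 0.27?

295 N·s/m

c_c = 2√(k·m) = 2√(10300 × 29.0) = 1093 N·s/m.
c = ζ·c_c = 0.27 × 1093 = 295.1 N·s/m.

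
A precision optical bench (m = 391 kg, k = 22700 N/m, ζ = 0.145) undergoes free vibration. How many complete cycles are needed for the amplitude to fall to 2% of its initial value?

5 cycles

Logarithmic decrement δ = 2πζ/√(1 − ζ²) = 2π × 0.1450/√(1 − 0.0210) = 0.9208.
x_n/x₀ = e^(−nδ) ≤ 0.02; take ln: n ≥ ln(1/0.02)/δ = 3.912/0.9208 = 4.249.
So 5 complete cycles are required.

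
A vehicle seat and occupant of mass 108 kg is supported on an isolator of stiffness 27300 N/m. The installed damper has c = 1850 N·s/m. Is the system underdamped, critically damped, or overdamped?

underdamped

c_c = 2√(k·m) = 3434 N·s/m; ζ = c/c_c = 1850/3434 = 0.539.
Since ζ < 1 the system is underdamped.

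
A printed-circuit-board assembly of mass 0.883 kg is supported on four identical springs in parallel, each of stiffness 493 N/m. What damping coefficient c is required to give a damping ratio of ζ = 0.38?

Parallel springs add: k_eq = 4 × 493 = 1972 N/m.
c_c = 2√(k_eq·m) = 2√(1972 × 0.883) = 83.46 N·s/m.
c = ζ·c_c = 0.38 × 83.46 = 31.71 N·s/m.

31.7 N·s/m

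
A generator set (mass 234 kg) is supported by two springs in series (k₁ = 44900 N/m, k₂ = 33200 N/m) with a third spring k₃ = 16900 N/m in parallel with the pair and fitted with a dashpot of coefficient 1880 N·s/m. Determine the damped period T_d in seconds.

0.536 s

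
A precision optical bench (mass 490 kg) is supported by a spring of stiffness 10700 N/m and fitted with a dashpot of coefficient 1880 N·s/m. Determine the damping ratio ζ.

ω_n = √(k/m) = √(10700/490) = 4.673 rad/s.
Critical damping c_c = 2√(k·m) = 2√(10700 × 490) = 4580 N·s/m, so ζ = c/c_c = 1880/4580 = 0.4105.

0.411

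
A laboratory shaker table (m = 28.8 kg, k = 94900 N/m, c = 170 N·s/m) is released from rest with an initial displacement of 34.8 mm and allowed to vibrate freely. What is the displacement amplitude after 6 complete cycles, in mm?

ζ = c/(2√(km)) = 170/(2√(94900 × 28.8)) = 170/3306 = 0.05141.
Logarithmic decrement δ = 2πζ/√(1 − ζ²) = 2π × 0.05141/√(1 − 0.00264) = 0.3235.
After n cycles, x_n/x₀ = e^(−nδ), so x_6 = 34.8 × e^(−6 × 0.3235) = 34.8 × 0.1436 = 4.997 mm.

5.00 mm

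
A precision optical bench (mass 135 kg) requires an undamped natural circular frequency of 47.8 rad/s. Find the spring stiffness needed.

308000 N/m

k = m·ω_n² = 135 × 47.80² = 135 × 2285 = 308500 N/m.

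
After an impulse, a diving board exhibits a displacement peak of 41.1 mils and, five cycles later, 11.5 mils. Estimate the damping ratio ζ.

Logarithmic decrement δ = (1/n)·ln(x₀/x_n) = (1/5)·ln(41.1/11.5) = (1/5)·ln(3.574) = 0.2547.
ζ = δ/√(4π² + δ²) = 0.2547/√(39.48 + 0.0649) = 0.2547/6.288 = 0.04051.

0.0405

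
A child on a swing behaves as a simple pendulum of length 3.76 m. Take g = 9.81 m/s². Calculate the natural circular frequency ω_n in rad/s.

1.62 rad/s

For a simple pendulum ω_n = √(g/L) = √(9.81/3.76) = √2.609 = 1.615 rad/s.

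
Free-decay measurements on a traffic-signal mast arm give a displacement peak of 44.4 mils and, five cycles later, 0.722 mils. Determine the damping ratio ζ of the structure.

0.130

Logarithmic decrement δ = (1/n)·ln(x₀/x_n) = (1/5)·ln(44.4/0.722) = (1/5)·ln(61.50) = 0.8238.
ζ = δ/√(4π² + δ²) = 0.8238/√(39.48 + 0.679) = 0.8238/6.337 = 0.1300.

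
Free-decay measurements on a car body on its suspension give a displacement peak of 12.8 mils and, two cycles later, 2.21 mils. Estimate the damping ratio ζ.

0.138

Logarithmic decrement δ = (1/n)·ln(x₀/x_n) = (1/2)·ln(12.8/2.21) = (1/2)·ln(5.792) = 0.8782.
ζ = δ/√(4π² + δ²) = 0.8782/√(39.48 + 0.771) = 0.8782/6.344 = 0.1384.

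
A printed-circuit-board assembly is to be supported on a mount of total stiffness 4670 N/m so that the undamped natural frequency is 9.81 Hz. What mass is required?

ω_n = 2πf_n = 2π × 9.81 = 61.64 rad/s.
m = k/ω_n² = 4670/61.64² = 4670/3799 = 1.229 kg.

1.23 kg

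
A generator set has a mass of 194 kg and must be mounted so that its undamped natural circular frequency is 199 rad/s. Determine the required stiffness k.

7680000 N/m

k = m·ω_n² = 194 × 199.0² = 194 × 39600 = 7683000 N/m.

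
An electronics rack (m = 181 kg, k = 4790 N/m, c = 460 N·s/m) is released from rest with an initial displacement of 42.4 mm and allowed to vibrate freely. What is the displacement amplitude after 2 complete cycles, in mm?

ζ = c/(2√(km)) = 460/(2√(4790 × 181)) = 460/1862 = 0.2470.
Logarithmic decrement δ = 2πζ/√(1 − ζ²) = 2π × 0.2470/√(1 − 0.0610) = 1.602.
After n cycles, x_n/x₀ = e^(−nδ), so x_2 = 42.4 × e^(−2 × 1.602) = 42.4 × 0.04063 = 1.723 mm.

1.72 mm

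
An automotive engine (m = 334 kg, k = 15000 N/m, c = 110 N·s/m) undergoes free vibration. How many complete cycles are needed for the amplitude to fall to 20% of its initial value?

ζ = c/(2√(km)) = 110/(2√(15000 × 334)) = 110/4477 = 0.02457.
Logarithmic decrement δ = 2πζ/√(1 − ζ²) = 2π × 0.02457/√(1 − 0.000604) = 0.1544.
x_n/x₀ = e^(−nδ) ≤ 0.2; take ln: n ≥ ln(1/0.2)/δ = 1.609/0.1544 = 10.42.
So 11 complete cycles are required.

11 cycles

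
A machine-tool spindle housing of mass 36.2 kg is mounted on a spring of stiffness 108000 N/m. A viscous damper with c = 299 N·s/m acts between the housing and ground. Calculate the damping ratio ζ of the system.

ω_n = √(k/m) = √(108000/36.2) = 54.62 rad/s.
Critical damping c_c = 2√(k·m) = 2√(108000 × 36.2) = 3955 N·s/m, so ζ = c/c_c = 299/3955 = 0.07561.

0.0756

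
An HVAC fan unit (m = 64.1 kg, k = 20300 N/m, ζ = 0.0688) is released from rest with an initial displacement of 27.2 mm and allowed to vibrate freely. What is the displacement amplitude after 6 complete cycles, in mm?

Logarithmic decrement δ = 2πζ/√(1 − ζ²) = 2π × 0.06880/√(1 − 0.00473) = 0.4333.
After n cycles, x_n/x₀ = e^(−nδ), so x_6 = 27.2 × e^(−6 × 0.4333) = 27.2 × 0.07428 = 2.021 mm.

2.02 mm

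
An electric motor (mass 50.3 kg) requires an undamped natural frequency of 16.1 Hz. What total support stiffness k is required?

515000 N/m

ω_n = 2πf_n = 2π × 16.1 = 101.2 rad/s.
k = m·ω_n² = 50.3 × 101.2² = 50.3 × 10230 = 514700 N/m.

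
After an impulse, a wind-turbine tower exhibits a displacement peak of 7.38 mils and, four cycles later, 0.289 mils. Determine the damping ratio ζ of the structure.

Logarithmic decrement δ = (1/n)·ln(x₀/x_n) = (1/4)·ln(7.38/0.289) = (1/4)·ln(25.54) = 0.8100.
ζ = δ/√(4π² + δ²) = 0.8100/√(39.48 + 0.656) = 0.8100/6.335 = 0.1279.

0.128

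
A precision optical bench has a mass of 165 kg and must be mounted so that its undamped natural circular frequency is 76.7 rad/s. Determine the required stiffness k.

971000 N/m

k = m·ω_n² = 165 × 76.70² = 165 × 5883 = 970700 N/m.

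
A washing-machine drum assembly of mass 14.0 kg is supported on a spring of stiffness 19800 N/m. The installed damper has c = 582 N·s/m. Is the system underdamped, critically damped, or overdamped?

underdamped

c_c = 2√(k·m) = 1053 N·s/m; ζ = c/c_c = 582/1053 = 0.553.
Since ζ < 1 the system is underdamped.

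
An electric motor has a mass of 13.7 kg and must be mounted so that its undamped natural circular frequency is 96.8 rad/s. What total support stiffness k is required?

128000 N/m

k = m·ω_n² = 13.7 × 96.80² = 13.7 × 9370 = 128400 N/m.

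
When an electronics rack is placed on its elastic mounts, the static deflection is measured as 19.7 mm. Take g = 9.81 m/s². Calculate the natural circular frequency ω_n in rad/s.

22.3 rad/s

ω_n = √(g/δ_st) = √(9.81/0.0197) = √498.0 = 22.32 rad/s.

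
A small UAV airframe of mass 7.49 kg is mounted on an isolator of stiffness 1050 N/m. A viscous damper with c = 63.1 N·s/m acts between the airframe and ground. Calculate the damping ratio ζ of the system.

ω_n = √(k/m) = √(1050/7.49) = 11.84 rad/s.
Critical damping c_c = 2√(k·m) = 2√(1050 × 7.49) = 177.4 N·s/m, so ζ = c/c_c = 63.1/177.4 = 0.3558.

0.356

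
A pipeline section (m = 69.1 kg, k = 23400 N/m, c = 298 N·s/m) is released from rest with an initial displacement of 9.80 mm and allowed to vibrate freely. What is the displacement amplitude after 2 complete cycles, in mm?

ζ = c/(2√(km)) = 298/(2√(23400 × 69.1)) = 298/2543 = 0.1172.
Logarithmic decrement δ = 2πζ/√(1 − ζ²) = 2π × 0.1172/√(1 − 0.0137) = 0.7413.
After n cycles, x_n/x₀ = e^(−nδ), so x_2 = 9.80 × e^(−2 × 0.7413) = 9.80 × 0.2270 = 2.225 mm.

2.22 mm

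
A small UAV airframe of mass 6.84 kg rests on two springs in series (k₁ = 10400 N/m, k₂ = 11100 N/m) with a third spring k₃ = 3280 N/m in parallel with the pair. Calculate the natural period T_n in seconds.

Series pair: k_s = k₁k₂/(k₁+k₂) = (10400)(11100)/(10400 + 11100) = 5369 N/m. In parallel with k₃: k_eq = 5369 + 3280 = 8649 N/m.
ω_n = √(k_eq/m) = √(8649/6.84) = √1265 = 35.56 rad/s.
T_n = 2π/ω_n = 6.283/35.56 = 0.1767 s.

0.177 s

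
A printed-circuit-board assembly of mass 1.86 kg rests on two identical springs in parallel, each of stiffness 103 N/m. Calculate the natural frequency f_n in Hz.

1.67 Hz

Parallel springs add: k_eq = 2 × 103 = 206.0 N/m.
ω_n = √(k_eq/m) = √(206.0/1.86) = √110.8 = 10.52 rad/s.
f_n = ω_n/(2π) = 10.52/6.283 = 1.675 Hz.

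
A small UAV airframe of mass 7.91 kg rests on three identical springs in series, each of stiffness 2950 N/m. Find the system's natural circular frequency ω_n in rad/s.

Series springs: 1/k_eq = 3/2950, so k_eq = 2950/3 = 983.3 N/m.
ω_n = √(k_eq/m) = √(983.3/7.91) = √124.3 = 11.15 rad/s.

11.1 rad/s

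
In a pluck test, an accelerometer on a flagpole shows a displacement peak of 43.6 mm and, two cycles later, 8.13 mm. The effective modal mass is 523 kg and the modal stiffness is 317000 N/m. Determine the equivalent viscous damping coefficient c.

Logarithmic decrement δ = (1/n)·ln(x₀/x_n) = (1/2)·ln(43.6/8.13) = (1/2)·ln(5.363) = 0.8397.
ζ = δ/√(4π² + δ²) = 0.8397/√(39.48 + 0.705) = 0.8397/6.339 = 0.1325.
c = ζ · 2√(km) = 0.1325 × 2√(317000 × 523) = 0.1325 × 25750 = 3411 N·s/m.

3410 N·s/m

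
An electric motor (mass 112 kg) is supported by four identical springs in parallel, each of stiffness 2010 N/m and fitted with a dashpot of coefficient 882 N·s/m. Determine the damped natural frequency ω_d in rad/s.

Parallel springs add: k_eq = 4 × 2010 = 8040 N/m.
ω_n = √(k_eq/m) = √(8040/112) = 8.473 rad/s.
Critical damping c_c = 2√(k_eq·m) = 2√(8040 × 112) = 1898 N·s/m, so ζ = c/c_c = 882/1898 = 0.4647.
ω_d = ω_n√(1 − ζ²) = 8.473 × √(1 − 0.216) = 7.502 rad/s.

7.50 rad/s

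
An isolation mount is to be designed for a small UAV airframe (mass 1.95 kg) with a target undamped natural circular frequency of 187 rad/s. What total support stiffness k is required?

68200 N/m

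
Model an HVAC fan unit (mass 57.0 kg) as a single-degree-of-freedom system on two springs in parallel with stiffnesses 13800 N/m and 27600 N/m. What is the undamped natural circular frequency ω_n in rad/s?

Parallel springs add: k_eq = 13800 + 27600 = 41400 N/m.
ω_n = √(k_eq/m) = √(41400/57.0) = √726.3 = 26.95 rad/s.

27.0 rad/s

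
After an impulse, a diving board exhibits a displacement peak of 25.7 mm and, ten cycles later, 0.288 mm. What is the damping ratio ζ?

Logarithmic decrement δ = (1/n)·ln(x₀/x_n) = (1/10)·ln(25.7/0.288) = (1/10)·ln(89.24) = 0.4491.
ζ = δ/√(4π² + δ²) = 0.4491/√(39.48 + 0.202) = 0.4491/6.299 = 0.07130.

0.0713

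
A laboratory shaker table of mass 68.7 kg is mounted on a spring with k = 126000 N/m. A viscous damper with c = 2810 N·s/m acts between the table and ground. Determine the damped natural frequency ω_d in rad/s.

37.6 rad/s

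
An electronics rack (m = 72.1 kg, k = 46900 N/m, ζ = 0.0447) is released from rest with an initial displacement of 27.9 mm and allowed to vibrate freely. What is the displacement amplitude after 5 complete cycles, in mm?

Logarithmic decrement δ = 2πζ/√(1 − ζ²) = 2π × 0.04470/√(1 − 0.00200) = 0.2811.
After n cycles, x_n/x₀ = e^(−nδ), so x_5 = 27.9 × e^(−5 × 0.2811) = 27.9 × 0.2452 = 6.841 mm.

6.84 mm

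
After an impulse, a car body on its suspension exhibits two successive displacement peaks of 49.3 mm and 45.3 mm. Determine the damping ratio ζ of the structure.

0.0135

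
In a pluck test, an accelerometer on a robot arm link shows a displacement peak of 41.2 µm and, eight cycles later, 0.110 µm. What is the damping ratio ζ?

0.117

Logarithmic decrement δ = (1/n)·ln(x₀/x_n) = (1/8)·ln(41.2/0.110) = (1/8)·ln(374.5) = 0.7407.
ζ = δ/√(4π² + δ²) = 0.7407/√(39.48 + 0.549) = 0.7407/6.327 = 0.1171.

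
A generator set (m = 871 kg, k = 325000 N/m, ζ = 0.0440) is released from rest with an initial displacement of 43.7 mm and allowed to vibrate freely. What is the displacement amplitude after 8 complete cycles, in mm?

Logarithmic decrement δ = 2πζ/√(1 − ζ²) = 2π × 0.04400/√(1 − 0.00194) = 0.2767.
After n cycles, x_n/x₀ = e^(−nδ), so x_8 = 43.7 × e^(−8 × 0.2767) = 43.7 × 0.1093 = 4.776 mm.

4.78 mm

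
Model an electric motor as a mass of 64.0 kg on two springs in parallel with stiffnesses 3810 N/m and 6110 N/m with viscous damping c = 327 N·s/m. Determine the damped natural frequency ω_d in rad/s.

12.2 rad/s

Parallel springs add: k_eq = 3810 + 6110 = 9920 N/m.
ω_n = √(k_eq/m) = √(9920/64.0) = 12.45 rad/s.
Critical damping c_c = 2√(k_eq·m) = 2√(9920 × 64.0) = 1594 N·s/m, so ζ = c/c_c = 327/1594 = 0.2052.
ω_d = ω_n√(1 − ζ²) = 12.45 × √(1 − 0.0421) = 12.18 rad/s.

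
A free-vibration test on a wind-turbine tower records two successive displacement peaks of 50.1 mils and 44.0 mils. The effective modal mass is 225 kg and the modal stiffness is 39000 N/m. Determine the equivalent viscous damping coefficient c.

122 N·s/m

Logarithmic decrement δ = (1/n)·ln(x₀/x_n) = (1/1)·ln(50.1/44.0) = (1/1)·ln(1.139) = 0.1298.
ζ = δ/√(4π² + δ²) = 0.1298/√(39.48 + 0.0169) = 0.1298/6.285 = 0.02066.
c = ζ · 2√(km) = 0.02066 × 2√(39000 × 225) = 0.02066 × 5925 = 122.4 N·s/m.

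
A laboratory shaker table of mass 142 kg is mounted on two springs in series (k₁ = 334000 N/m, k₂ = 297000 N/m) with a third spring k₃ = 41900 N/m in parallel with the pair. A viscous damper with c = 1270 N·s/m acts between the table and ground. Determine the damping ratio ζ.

Series pair: k_s = k₁k₂/(k₁+k₂) = (334000)(297000)/(334000 + 297000) = 157200 N/m. In parallel with k₃: k_eq = 157200 + 41900 = 199100 N/m.
ω_n = √(k_eq/m) = √(199100/142) = 37.45 rad/s.
Critical damping c_c = 2√(k_eq·m) = 2√(199100 × 142) = 10630 N·s/m, so ζ = c/c_c = 1270/10630 = 0.1194.

0.119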